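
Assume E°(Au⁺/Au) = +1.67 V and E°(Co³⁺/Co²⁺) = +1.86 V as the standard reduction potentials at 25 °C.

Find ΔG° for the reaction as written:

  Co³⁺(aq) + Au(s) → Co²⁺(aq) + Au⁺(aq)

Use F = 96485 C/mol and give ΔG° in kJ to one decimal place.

As written, Co³⁺/Co²⁺ is reduced (cathode) and Au⁺/Au is oxidised (anode), so E°cell = (+1.86) − (+1.67) = +0.19 V.
Balancing electrons gives n = 1.
ΔG° = −nFE° = −(1)(96485)(+0.19) = -18,332 J = -18.3 kJ.

-18.3 kJ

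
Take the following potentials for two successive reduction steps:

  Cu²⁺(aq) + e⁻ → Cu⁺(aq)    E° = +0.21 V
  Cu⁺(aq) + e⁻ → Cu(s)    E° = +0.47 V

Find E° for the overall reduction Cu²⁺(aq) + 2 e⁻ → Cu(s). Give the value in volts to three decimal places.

+0.340 V

Adding the free-energy changes (−nFE°) of the two steps gives −n₃FE°₃ = −n₁FE°₁ − n₂FE°₂.
E°₃ = (1×+0.21 + 1×+0.47) / 2 = (+0.680) / 2 = +0.340 V.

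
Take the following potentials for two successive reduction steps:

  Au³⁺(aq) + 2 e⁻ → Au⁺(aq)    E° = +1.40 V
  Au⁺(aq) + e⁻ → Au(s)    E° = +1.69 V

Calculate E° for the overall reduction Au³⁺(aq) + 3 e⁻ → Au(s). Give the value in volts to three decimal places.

+1.497 V

Adding the free-energy changes (−nFE°) of the two steps gives −n₃FE°₃ = −n₁FE°₁ − n₂FE°₂.
E°₃ = (2×+1.40 + 1×+1.69) / 3 = (+4.490) / 3 = +1.497 V.
E° values themselves are not directly additive — weighting by electron count is essential.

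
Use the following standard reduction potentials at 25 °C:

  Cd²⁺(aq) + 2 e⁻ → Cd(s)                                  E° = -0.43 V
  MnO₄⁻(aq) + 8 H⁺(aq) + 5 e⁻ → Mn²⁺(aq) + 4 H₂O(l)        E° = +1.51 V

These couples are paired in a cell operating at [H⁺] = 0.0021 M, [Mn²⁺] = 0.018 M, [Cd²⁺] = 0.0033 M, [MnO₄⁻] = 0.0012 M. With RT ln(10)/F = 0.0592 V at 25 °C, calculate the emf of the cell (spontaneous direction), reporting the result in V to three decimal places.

MnO₄⁻/Mn²⁺ is the cathode (higher E°), Cd²⁺/Cd the anode: E°cell = +1.51 − (-0.43) = +1.94 V, n = 10.
Overall: 2 MnO₄⁻(aq) + 16 H⁺(aq) + 5 Cd(s) → 2 Mn²⁺(aq) + 8 H₂O(l) + 5 Cd²⁺(aq)
Q = [Mn²⁺]^2·[Cd²⁺]^5 / ([MnO₄⁻]^2·[H⁺]^16); log Q = 32.789.
E = E° − (0.0592/n) log Q = +1.94 − (0.0592/10)(32.789) = +1.746 V.

+1.746 V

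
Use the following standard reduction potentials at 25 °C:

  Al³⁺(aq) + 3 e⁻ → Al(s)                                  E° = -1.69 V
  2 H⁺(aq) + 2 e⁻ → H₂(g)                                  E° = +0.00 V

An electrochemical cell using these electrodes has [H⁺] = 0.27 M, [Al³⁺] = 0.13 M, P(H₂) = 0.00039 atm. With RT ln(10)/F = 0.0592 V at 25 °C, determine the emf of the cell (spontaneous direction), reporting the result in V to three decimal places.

H⁺/H₂ is the cathode (higher E°), Al³⁺/Al the anode: E°cell = +0.00 − (-1.69) = +1.69 V, n = 6.
Overall: 6 H⁺(aq) + 2 Al(s) → 3 H₂(g) + 2 Al³⁺(aq)
Q = P(H₂)^3·[Al³⁺]^2 / ([H⁺]^6); log Q = -8.587.
E = E° − (0.0592/n) log Q = +1.69 − (0.0592/6)(-8.587) = +1.775 V.

+1.775 V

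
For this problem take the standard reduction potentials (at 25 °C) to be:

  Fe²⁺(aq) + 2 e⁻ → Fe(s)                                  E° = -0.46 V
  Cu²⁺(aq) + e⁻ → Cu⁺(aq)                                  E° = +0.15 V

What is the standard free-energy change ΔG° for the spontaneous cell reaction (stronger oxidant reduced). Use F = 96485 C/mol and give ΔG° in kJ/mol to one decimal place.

-117.7 kJ/mol

Cu²⁺/Cu⁺ (E° = +0.15 V) is the cathode; Fe²⁺/Fe (E° = -0.46 V) is the anode, so E°cell = +0.61 V.
Balancing electrons gives n = 2 (lcm of 1 and 2).
ΔG° = −nFE° = −(2)(96485)(+0.61) = -117,712 J = -117.7 kJ/mol.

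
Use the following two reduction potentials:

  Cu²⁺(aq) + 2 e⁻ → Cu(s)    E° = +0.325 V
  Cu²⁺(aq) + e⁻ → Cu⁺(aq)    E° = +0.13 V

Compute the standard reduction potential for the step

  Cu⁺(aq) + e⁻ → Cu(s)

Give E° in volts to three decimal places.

Sequential free energies add, so n₃E°₃ = n₁E°₁ + n₂E°₂.
With n₃ = 2, and the known step contributing 1×(+0.13) V, the unknown satisfies 1·E° = 2×(+0.325) − 1×(+0.13) = +0.520.
E° = +0.520 / 1 = +0.520 V.

+0.520 V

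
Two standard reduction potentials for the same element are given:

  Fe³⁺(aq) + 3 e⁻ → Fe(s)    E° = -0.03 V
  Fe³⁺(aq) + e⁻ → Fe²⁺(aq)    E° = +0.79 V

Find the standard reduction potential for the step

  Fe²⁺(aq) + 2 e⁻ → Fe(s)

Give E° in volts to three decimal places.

-0.440 V

Sequential free energies add, so n₃E°₃ = n₁E°₁ + n₂E°₂.
With n₃ = 3, and the known step contributing 1×(+0.79) V, the unknown satisfies 2·E° = 3×(-0.03) − 1×(+0.79) = -0.880.
E° = -0.880 / 2 = -0.440 V.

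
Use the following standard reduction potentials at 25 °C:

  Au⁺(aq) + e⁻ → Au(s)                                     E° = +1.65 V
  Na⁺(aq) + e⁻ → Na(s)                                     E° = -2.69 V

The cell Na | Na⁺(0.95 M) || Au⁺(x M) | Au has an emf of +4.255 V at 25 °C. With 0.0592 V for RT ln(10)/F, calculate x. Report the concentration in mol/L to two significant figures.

Au⁺/Au is the cathode, Na⁺/Na the anode: E°cell = +4.34 V, n = 1.
Overall reaction: Au⁺(aq) + Na(s) → Au(s) + Na⁺(aq); Q = [Na⁺]^1/[Au⁺]^1.
From E = E° − (0.0592/n) log Q: log Q = (E° − E)·n/0.0592 = (+4.34 − (+4.255))·1/0.0592 = 1.4358.
So 1·log[Au⁺] = 1·log(0.95) − log Q = -0.0223 − (1.4358) = -1.4581; [Au⁺] = 10^(-1.4581) ≈ 0.035 M.

0.035 M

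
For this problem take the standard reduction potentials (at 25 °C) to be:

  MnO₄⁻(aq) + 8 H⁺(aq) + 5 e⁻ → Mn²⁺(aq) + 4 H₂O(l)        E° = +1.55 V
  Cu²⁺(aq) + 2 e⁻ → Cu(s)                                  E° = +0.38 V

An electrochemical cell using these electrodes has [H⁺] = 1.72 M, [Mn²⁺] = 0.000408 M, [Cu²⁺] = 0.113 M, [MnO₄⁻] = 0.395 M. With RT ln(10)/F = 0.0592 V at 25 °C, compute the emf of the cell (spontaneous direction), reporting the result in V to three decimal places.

+1.256 V

MnO₄⁻/Mn²⁺ is the cathode (higher E°), Cu²⁺/Cu the anode: E°cell = +1.55 − (+0.38) = +1.17 V, n = 10.
Overall: 2 MnO₄⁻(aq) + 16 H⁺(aq) + 5 Cu(s) → 2 Mn²⁺(aq) + 8 H₂O(l) + 5 Cu²⁺(aq)
Q = [Mn²⁺]^2·[Cu²⁺]^5 / ([MnO₄⁻]^2·[H⁺]^16); log Q = -14.475.
E = E° − (0.0592/n) log Q = +1.17 − (0.0592/10)(-14.475) = +1.256 V.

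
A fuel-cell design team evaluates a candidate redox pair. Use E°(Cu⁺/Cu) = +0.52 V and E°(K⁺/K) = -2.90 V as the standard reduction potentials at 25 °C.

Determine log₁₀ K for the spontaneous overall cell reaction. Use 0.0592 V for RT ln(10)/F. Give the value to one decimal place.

57.8

Cathode: Cu⁺/Cu; anode: K⁺/K. E°cell = +3.42 V, n = 1.
log K = nE°cell / 0.0592 = (1)(+3.42) / 0.0592 = 57.8.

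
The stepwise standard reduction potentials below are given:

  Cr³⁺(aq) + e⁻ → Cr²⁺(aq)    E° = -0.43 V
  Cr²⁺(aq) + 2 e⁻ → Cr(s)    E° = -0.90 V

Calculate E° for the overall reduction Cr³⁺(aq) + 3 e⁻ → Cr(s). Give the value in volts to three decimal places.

-0.743 V

Adding the free-energy changes (−nFE°) of the two steps gives −n₃FE°₃ = −n₁FE°₁ − n₂FE°₂.
E°₃ = (1×-0.43 + 2×-0.90) / 3 = (-2.230) / 3 = -0.743 V.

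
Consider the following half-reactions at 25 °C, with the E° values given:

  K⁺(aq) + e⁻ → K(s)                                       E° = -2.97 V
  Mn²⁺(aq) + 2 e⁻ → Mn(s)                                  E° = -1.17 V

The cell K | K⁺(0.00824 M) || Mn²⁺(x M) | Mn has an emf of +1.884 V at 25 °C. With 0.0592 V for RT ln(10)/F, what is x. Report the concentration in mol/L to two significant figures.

Mn²⁺/Mn is the cathode, K⁺/K the anode: E°cell = +1.80 V, n = 2.
Overall reaction: Mn²⁺(aq) + 2 K(s) → Mn(s) + 2 K⁺(aq); Q = [K⁺]^2/[Mn²⁺]^1.
From E = E° − (0.0592/n) log Q: log Q = (E° − E)·n/0.0592 = (+1.80 − (+1.884))·2/0.0592 = -2.8378.
So 1·log[Mn²⁺] = 2·log(0.00824) − log Q = -4.1681 − (-2.8378) = -1.3303; [Mn²⁺] = 10^(-1.3303) ≈ 0.047 M.

0.047 M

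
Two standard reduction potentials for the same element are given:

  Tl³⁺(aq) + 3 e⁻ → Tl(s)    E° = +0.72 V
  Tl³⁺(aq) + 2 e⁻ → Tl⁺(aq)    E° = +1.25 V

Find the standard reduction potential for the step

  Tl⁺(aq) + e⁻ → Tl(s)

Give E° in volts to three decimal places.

Sequential free energies add, so n₃E°₃ = n₁E°₁ + n₂E°₂.
With n₃ = 3, and the known step contributing 2×(+1.25) V, the unknown satisfies 1·E° = 3×(+0.72) − 2×(+1.25) = -0.340.
E° = -0.340 / 1 = -0.340 V.

-0.340 V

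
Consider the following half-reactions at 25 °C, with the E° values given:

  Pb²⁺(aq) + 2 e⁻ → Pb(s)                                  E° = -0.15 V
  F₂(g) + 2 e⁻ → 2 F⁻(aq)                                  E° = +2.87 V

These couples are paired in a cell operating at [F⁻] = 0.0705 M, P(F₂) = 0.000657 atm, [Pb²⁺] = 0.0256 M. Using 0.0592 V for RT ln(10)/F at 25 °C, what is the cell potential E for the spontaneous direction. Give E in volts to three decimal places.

+3.041 V

F₂/F⁻ is the cathode (higher E°), Pb²⁺/Pb the anode: E°cell = +2.87 − (-0.15) = +3.02 V, n = 2.
Overall: F₂(g) + Pb(s) → 2 F⁻(aq) + Pb²⁺(aq)
Q = [F⁻]^2·[Pb²⁺] / (P(F₂)); log Q = -0.713.
E = E° − (0.0592/n) log Q = +3.02 − (0.0592/2)(-0.713) = +3.041 V.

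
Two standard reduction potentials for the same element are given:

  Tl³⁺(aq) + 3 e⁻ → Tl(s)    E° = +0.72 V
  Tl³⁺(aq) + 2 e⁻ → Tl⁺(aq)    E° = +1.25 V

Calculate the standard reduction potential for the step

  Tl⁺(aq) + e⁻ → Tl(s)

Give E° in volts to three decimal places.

Sequential free energies add, so n₃E°₃ = n₁E°₁ + n₂E°₂.
With n₃ = 3, and the known step contributing 2×(+1.25) V, the unknown satisfies 1·E° = 3×(+0.72) − 2×(+1.25) = -0.340.
E° = -0.340 / 1 = -0.340 V.

-0.340 V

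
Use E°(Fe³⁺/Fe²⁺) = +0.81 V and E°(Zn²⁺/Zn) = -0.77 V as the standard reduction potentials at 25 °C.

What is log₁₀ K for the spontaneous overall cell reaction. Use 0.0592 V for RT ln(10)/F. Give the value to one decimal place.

53.4

Cathode: Fe³⁺/Fe²⁺; anode: Zn²⁺/Zn. E°cell = +1.58 V, n = 2.
log K = nE°cell / 0.0592 = (2)(+1.58) / 0.0592 = 53.4.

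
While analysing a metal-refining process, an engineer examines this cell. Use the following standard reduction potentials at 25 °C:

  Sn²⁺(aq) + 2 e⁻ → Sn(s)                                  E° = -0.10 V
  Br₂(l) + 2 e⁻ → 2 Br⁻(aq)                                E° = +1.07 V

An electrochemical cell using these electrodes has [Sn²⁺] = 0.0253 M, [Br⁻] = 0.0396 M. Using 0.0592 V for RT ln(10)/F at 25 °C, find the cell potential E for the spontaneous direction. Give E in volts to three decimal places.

Br₂/Br⁻ is the cathode (higher E°), Sn²⁺/Sn the anode: E°cell = +1.07 − (-0.10) = +1.17 V, n = 2.
Overall: Br₂(l) + Sn(s) → 2 Br⁻(aq) + Sn²⁺(aq)
Q = [Br⁻]^2·[Sn²⁺]; log Q = -4.401.
E = E° − (0.0592/n) log Q = +1.17 − (0.0592/2)(-4.401) = +1.300 V.

+1.300 V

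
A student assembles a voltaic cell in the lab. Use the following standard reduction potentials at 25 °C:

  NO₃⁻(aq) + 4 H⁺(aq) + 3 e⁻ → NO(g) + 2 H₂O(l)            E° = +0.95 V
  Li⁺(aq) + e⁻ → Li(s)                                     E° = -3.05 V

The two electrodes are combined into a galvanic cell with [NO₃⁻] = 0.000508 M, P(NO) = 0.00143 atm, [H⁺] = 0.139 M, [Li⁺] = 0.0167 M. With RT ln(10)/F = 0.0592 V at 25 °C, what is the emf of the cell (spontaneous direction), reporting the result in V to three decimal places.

+4.029 V

NO₃⁻/NO is the cathode (higher E°), Li⁺/Li the anode: E°cell = +0.95 − (-3.05) = +4.00 V, n = 3.
Overall: NO₃⁻(aq) + 4 H⁺(aq) + 3 Li(s) → NO(g) + 2 H₂O(l) + 3 Li⁺(aq)
Q = P(NO)·[Li⁺]^3 / ([NO₃⁻]·[H⁺]^4); log Q = -1.454.
E = E° − (0.0592/n) log Q = +4.00 − (0.0592/3)(-1.454) = +4.029 V.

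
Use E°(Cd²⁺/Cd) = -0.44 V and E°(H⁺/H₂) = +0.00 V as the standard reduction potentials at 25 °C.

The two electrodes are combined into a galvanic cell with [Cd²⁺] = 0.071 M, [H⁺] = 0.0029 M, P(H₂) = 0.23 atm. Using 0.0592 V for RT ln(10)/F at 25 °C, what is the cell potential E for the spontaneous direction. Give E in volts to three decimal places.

+0.343 V

H⁺/H₂ is the cathode (higher E°), Cd²⁺/Cd the anode: E°cell = +0.00 − (-0.44) = +0.44 V, n = 2.
Overall: 2 H⁺(aq) + Cd(s) → H₂(g) + Cd²⁺(aq)
Q = P(H₂)·[Cd²⁺] / ([H⁺]^2); log Q = 3.288.
E = E° − (0.0592/n) log Q = +0.44 − (0.0592/2)(3.288) = +0.343 V.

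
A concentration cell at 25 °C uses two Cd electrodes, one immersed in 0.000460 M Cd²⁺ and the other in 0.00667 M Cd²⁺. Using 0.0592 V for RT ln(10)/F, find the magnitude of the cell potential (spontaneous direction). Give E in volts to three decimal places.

For a concentration cell E°cell = 0. The 0.00667 M side is the cathode (reduction is favoured where [Cd²⁺] is higher).
With n = 2, E = −(0.0592/2) log([Cd²⁺]ₐₙ/[Cd²⁺]꜀ₐₜ) = −(0.0592/2) log(0.00046/0.00667) = −(0.0592/2)(-1.161) = +0.034 V.

+0.034 V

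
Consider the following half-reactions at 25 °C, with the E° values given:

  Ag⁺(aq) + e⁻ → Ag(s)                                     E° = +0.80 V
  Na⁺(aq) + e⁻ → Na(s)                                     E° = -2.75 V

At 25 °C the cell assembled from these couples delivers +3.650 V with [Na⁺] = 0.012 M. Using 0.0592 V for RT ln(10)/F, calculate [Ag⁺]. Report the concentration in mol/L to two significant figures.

0.59 M

Ag⁺/Ag is the cathode, Na⁺/Na the anode: E°cell = +3.55 V, n = 1.
Overall reaction: Ag⁺(aq) + Na(s) → Ag(s) + Na⁺(aq); Q = [Na⁺]^1/[Ag⁺]^1.
From E = E° − (0.0592/n) log Q: log Q = (E° − E)·n/0.0592 = (+3.55 − (+3.650))·1/0.0592 = -1.6892.
So 1·log[Ag⁺] = 1·log(0.012) − log Q = -1.9208 − (-1.6892) = -0.2316; [Ag⁺] = 10^(-0.2316) ≈ 0.59 M.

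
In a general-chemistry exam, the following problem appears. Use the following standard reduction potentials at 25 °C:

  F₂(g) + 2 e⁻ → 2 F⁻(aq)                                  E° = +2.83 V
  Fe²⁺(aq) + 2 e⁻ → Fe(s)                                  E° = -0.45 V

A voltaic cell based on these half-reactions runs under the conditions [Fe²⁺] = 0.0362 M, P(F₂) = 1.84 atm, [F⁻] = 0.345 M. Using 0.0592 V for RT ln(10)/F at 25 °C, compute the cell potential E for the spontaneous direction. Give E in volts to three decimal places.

F₂/F⁻ is the cathode (higher E°), Fe²⁺/Fe the anode: E°cell = +2.83 − (-0.45) = +3.28 V, n = 2.
Overall: F₂(g) + Fe(s) → 2 F⁻(aq) + Fe²⁺(aq)
Q = [F⁻]^2·[Fe²⁺] / (P(F₂)); log Q = -2.630.
E = E° − (0.0592/n) log Q = +3.28 − (0.0592/2)(-2.630) = +3.358 V.

+3.358 V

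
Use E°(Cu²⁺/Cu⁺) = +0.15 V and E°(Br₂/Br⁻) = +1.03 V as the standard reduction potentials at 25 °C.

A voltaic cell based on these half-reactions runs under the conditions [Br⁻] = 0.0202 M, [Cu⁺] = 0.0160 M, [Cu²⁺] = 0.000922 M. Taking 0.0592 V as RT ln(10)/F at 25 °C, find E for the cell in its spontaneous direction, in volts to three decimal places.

Br₂/Br⁻ is the cathode (higher E°), Cu²⁺/Cu⁺ the anode: E°cell = +1.03 − (+0.15) = +0.88 V, n = 2.
Overall: Br₂(l) + 2 Cu⁺(aq) → 2 Br⁻(aq) + 2 Cu²⁺(aq)
Q = [Br⁻]^2·[Cu²⁺]^2 / ([Cu⁺]^2); log Q = -5.868.
E = E° − (0.0592/n) log Q = +0.88 − (0.0592/2)(-5.868) = +1.054 V.

+1.054 V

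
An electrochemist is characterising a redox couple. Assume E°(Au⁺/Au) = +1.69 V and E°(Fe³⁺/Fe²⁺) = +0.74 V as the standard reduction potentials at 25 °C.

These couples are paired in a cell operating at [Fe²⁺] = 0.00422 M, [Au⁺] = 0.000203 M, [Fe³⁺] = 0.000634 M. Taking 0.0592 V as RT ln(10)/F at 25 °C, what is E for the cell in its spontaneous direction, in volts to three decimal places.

Au⁺/Au is the cathode (higher E°), Fe³⁺/Fe²⁺ the anode: E°cell = +1.69 − (+0.74) = +0.95 V, n = 1.
Overall: Au⁺(aq) + Fe²⁺(aq) → Au(s) + Fe³⁺(aq)
Q = [Fe³⁺] / ([Au⁺]·[Fe²⁺]); log Q = 2.869.
E = E° − (0.0592/n) log Q = +0.95 − (0.0592/1)(2.869) = +0.780 V.

+0.780 V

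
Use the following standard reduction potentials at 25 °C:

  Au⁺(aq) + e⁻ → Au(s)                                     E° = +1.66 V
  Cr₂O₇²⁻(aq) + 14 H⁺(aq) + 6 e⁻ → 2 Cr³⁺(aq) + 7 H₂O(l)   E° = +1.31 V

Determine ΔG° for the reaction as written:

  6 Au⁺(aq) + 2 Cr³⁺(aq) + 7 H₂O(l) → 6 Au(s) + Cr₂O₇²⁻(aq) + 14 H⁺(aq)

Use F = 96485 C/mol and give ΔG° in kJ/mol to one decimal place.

As written, Au⁺/Au is reduced (cathode) and Cr₂O₇²⁻/Cr³⁺ is oxidised (anode), so E°cell = (+1.66) − (+1.31) = +0.35 V.
Balancing electrons gives n = 6.
ΔG° = −nFE° = −(6)(96485)(+0.35) = -202,618 J = -202.6 kJ/mol.

-202.6 kJ/mol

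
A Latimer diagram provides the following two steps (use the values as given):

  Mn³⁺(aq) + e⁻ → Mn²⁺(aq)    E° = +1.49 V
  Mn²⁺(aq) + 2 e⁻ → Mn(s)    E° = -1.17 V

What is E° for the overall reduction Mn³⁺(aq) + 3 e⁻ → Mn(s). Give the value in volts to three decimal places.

Since ΔG° = −nFE° is additive over sequential reductions, n₃E°₃ = n₁E°₁ + n₂E°₂.
E°₃ = (1×+1.49 + 2×-1.17) / 3 = (-0.850) / 3 = -0.283 V.

-0.283 V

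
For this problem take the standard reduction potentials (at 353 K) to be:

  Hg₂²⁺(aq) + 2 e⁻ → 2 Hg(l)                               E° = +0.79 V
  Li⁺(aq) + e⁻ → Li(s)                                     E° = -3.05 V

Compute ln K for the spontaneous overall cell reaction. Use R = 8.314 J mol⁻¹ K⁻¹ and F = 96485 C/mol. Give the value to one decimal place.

Cathode: Hg₂²⁺/Hg; anode: Li⁺/Li. E°cell = (+0.79) − (-3.05) = +3.84 V, with n = 2.
ΔG° = −nFE° = −RT ln K, so ln K = nFE°/(RT) = (2)(96485)(+3.84) / ((8.314)(353)) = 252.485.

252.5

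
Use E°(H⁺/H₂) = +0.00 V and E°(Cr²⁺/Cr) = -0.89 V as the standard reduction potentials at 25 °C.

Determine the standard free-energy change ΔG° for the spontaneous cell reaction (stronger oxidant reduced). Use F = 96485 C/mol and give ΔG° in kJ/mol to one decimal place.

H⁺/H₂ (E° = +0.00 V) is the cathode; Cr²⁺/Cr (E° = -0.89 V) is the anode, so E°cell = +0.89 V.
Balancing electrons gives n = 2 (lcm of 2 and 2).
ΔG° = −nFE° = −(2)(96485)(+0.89) = -171,743 J = -171.7 kJ/mol.

-171.7 kJ/mol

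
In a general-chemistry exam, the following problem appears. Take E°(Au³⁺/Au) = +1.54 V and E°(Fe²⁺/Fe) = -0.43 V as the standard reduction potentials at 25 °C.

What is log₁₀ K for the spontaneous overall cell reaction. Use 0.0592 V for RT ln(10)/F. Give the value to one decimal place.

199.7

Cathode: Au³⁺/Au; anode: Fe²⁺/Fe. E°cell = +1.97 V, n = 6.
log K = nE°cell / 0.0592 = (6)(+1.97) / 0.0592 = 199.7.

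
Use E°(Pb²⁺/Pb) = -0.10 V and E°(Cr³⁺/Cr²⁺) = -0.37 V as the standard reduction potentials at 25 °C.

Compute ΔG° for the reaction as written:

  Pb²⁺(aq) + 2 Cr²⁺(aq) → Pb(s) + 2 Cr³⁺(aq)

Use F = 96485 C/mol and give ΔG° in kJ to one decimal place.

As written, Pb²⁺/Pb is reduced (cathode) and Cr³⁺/Cr²⁺ is oxidised (anode), so E°cell = (-0.10) − (-0.37) = +0.27 V.
Balancing electrons gives n = 2.
ΔG° = −nFE° = −(2)(96485)(+0.27) = -52,102 J = -52.1 kJ.

-52.1 kJ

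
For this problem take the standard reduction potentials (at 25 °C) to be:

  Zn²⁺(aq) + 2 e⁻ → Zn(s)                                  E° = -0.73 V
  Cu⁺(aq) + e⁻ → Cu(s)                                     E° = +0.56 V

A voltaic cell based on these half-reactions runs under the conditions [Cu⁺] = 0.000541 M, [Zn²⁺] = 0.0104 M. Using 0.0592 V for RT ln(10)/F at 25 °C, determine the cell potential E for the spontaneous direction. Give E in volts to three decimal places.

+1.155 V

Cu⁺/Cu is the cathode (higher E°), Zn²⁺/Zn the anode: E°cell = +0.56 − (-0.73) = +1.29 V, n = 2.
Overall: 2 Cu⁺(aq) + Zn(s) → 2 Cu(s) + Zn²⁺(aq)
Q = [Zn²⁺] / ([Cu⁺]^2); log Q = 4.551.
E = E° − (0.0592/n) log Q = +1.29 − (0.0592/2)(4.551) = +1.155 V.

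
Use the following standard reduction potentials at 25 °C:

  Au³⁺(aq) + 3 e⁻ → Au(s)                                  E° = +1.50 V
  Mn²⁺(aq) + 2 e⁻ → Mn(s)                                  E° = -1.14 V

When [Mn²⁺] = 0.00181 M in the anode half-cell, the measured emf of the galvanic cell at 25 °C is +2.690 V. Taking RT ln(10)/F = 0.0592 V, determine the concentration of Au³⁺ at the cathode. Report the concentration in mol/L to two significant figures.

0.026 M

Au³⁺/Au is the cathode, Mn²⁺/Mn the anode: E°cell = +2.64 V, n = 6.
Overall reaction: 2 Au³⁺(aq) + 3 Mn(s) → 2 Au(s) + 3 Mn²⁺(aq); Q = [Mn²⁺]^3/[Au³⁺]^2.
From E = E° − (0.0592/n) log Q: log Q = (E° − E)·n/0.0592 = (+2.64 − (+2.690))·6/0.0592 = -5.0676.
So 2·log[Au³⁺] = 3·log(0.00181) − log Q = -8.2270 − (-5.0676) = -3.1594; log[Au³⁺] = -3.1594 / 2 = -1.5797; [Au³⁺] = 10^(-1.5797) ≈ 0.026 M.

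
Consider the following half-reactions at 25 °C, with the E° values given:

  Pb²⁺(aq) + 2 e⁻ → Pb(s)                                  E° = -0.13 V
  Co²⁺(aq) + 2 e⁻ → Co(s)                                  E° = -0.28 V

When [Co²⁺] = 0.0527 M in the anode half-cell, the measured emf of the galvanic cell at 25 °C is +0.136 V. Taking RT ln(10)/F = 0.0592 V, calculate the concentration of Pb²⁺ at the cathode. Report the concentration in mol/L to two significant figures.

Pb²⁺/Pb is the cathode, Co²⁺/Co the anode: E°cell = +0.15 V, n = 2.
Overall reaction: Pb²⁺(aq) + Co(s) → Pb(s) + Co²⁺(aq); Q = [Co²⁺]^1/[Pb²⁺]^1.
From E = E° − (0.0592/n) log Q: log Q = (E° − E)·n/0.0592 = (+0.15 − (+0.136))·2/0.0592 = 0.4730.
So 1·log[Pb²⁺] = 1·log(0.0527) − log Q = -1.2782 − (0.4730) = -1.7512; [Pb²⁺] = 10^(-1.7512) ≈ 0.018 M.

0.018 M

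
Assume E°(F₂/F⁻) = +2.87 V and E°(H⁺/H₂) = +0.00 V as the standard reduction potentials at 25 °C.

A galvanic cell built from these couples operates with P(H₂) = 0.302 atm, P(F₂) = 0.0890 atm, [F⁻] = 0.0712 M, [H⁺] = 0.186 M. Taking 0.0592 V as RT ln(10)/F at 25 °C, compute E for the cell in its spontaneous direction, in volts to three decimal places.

+2.935 V

F₂/F⁻ is the cathode (higher E°), H⁺/H₂ the anode: E°cell = +2.87 − (+0.00) = +2.87 V, n = 2.
Overall: F₂(g) + H₂(g) → 2 F⁻(aq) + 2 H⁺(aq)
Q = [F⁻]^2·[H⁺]^2 / (P(F₂)·P(H₂)); log Q = -2.185.
E = E° − (0.0592/n) log Q = +2.87 − (0.0592/2)(-2.185) = +2.935 V.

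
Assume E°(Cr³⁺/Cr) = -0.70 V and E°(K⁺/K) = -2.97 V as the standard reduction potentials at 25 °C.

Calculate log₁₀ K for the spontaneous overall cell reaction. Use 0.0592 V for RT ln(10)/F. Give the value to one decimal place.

Cathode: Cr³⁺/Cr; anode: K⁺/K. E°cell = +2.27 V, n = 3.
log K = nE°cell / 0.0592 = (3)(+2.27) / 0.0592 = 115.0.

115.0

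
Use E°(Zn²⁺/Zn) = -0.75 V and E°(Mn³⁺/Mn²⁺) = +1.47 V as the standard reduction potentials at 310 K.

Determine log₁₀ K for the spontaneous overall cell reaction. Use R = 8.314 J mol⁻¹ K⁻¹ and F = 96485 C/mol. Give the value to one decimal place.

Cathode: Mn³⁺/Mn²⁺; anode: Zn²⁺/Zn. E°cell = (+1.47) − (-0.75) = +2.22 V, with n = 2.
ΔG° = −nFE° = −RT ln K, so ln K = nFE°/(RT) = (2)(96485)(+2.22) / ((8.314)(310)) = 166.215.
log₁₀ K = 166.215 / ln 10 = 72.2.

72.2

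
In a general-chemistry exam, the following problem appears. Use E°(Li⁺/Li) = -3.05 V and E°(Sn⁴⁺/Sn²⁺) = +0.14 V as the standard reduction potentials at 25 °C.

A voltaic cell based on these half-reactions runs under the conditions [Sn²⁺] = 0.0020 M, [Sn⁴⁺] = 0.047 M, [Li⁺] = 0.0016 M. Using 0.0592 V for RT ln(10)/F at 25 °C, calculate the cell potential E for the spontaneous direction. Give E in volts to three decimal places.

+3.396 V

Sn⁴⁺/Sn²⁺ is the cathode (higher E°), Li⁺/Li the anode: E°cell = +0.14 − (-3.05) = +3.19 V, n = 2.
Overall: Sn⁴⁺(aq) + 2 Li(s) → Sn²⁺(aq) + 2 Li⁺(aq)
Q = [Sn²⁺]·[Li⁺]^2 / ([Sn⁴⁺]); log Q = -6.963.
E = E° − (0.0592/n) log Q = +3.19 − (0.0592/2)(-6.963) = +3.396 V.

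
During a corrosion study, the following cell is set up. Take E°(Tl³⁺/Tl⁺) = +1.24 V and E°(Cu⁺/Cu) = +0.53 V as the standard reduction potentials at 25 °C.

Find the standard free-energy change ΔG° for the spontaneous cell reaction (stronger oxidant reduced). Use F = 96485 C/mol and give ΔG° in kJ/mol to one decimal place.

Tl³⁺/Tl⁺ (E° = +1.24 V) is the cathode; Cu⁺/Cu (E° = +0.53 V) is the anode, so E°cell = +0.71 V.
Balancing electrons gives n = 2 (lcm of 2 and 1).
ΔG° = −nFE° = −(2)(96485)(+0.71) = -137,009 J = -137.0 kJ/mol.

-137.0 kJ/mol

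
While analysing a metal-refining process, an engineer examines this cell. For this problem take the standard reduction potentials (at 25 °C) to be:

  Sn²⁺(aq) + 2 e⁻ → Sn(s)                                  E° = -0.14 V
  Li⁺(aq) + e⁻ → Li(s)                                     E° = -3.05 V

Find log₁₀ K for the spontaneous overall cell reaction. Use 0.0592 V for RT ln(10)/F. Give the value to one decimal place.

Cathode: Sn²⁺/Sn; anode: Li⁺/Li. E°cell = +2.91 V, n = 2.
log K = nE°cell / 0.0592 = (2)(+2.91) / 0.0592 = 98.3.

98.3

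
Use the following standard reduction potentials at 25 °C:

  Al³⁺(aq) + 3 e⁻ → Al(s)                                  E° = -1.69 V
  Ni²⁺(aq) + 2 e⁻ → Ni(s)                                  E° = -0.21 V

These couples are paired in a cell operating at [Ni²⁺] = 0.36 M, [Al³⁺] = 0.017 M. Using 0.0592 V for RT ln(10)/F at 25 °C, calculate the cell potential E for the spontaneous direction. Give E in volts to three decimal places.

+1.502 V

Ni²⁺/Ni is the cathode (higher E°), Al³⁺/Al the anode: E°cell = -0.21 − (-1.69) = +1.48 V, n = 6.
Overall: 3 Ni²⁺(aq) + 2 Al(s) → 3 Ni(s) + 2 Al³⁺(aq)
Q = [Al³⁺]^2 / ([Ni²⁺]^3); log Q = -2.208.
E = E° − (0.0592/n) log Q = +1.48 − (0.0592/6)(-2.208) = +1.502 V.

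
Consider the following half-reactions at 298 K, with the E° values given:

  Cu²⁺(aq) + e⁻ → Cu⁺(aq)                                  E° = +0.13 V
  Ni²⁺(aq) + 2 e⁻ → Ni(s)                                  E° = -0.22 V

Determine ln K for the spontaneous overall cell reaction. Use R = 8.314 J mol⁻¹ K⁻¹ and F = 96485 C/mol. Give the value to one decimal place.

Cathode: Cu²⁺/Cu⁺; anode: Ni²⁺/Ni. E°cell = (+0.13) − (-0.22) = +0.35 V, with n = 2.
ΔG° = −nFE° = −RT ln K, so ln K = nFE°/(RT) = (2)(96485)(+0.35) / ((8.314)(298)) = 27.260.

27.3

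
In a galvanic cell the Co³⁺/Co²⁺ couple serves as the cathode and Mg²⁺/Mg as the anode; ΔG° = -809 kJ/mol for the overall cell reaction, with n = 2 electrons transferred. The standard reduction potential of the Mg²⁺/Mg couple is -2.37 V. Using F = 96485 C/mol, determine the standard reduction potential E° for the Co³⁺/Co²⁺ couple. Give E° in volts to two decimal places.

E°cell = −ΔG°/(nF) = −(-809×10³)/((2)(96485)) = +4.192 V.
Since Co³⁺/Co²⁺ is the cathode and Mg²⁺/Mg the anode, E°cell = E°(Co³⁺/Co²⁺) − E°(Mg²⁺/Mg).
So E°(Co³⁺/Co²⁺) = E°cell + E°(Mg²⁺/Mg) = +4.192 + (-2.37) = +1.82 V.

+1.82 V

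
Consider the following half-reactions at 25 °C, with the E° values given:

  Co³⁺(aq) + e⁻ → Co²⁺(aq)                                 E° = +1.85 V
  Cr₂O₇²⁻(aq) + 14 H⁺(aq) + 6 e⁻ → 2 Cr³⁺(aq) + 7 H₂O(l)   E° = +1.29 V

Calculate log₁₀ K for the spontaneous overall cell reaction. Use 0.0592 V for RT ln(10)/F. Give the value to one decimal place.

56.8

Cathode: Co³⁺/Co²⁺; anode: Cr₂O₇²⁻/Cr³⁺. E°cell = +0.56 V, n = 6.
log K = nE°cell / 0.0592 = (6)(+0.56) / 0.0592 = 56.8.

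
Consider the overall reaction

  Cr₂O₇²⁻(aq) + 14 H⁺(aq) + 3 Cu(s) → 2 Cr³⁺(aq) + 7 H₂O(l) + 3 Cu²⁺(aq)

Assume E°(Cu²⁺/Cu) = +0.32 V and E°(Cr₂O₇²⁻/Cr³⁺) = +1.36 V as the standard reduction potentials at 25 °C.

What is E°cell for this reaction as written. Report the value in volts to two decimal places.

The Cr₂O₇²⁻/Cr³⁺ couple has the higher reduction potential, so it is the cathode; Cu²⁺/Cu is oxidised at the anode.
E°cell = E°(cathode) − E°(anode) = (+1.36) − (+0.32) = +1.04 V.

+1.04 V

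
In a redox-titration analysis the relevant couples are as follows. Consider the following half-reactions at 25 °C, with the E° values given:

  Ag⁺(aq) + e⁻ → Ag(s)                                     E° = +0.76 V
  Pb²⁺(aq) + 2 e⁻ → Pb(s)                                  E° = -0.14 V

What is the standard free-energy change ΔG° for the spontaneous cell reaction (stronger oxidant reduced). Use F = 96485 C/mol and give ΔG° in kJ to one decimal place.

Ag⁺/Ag (E° = +0.76 V) is the cathode; Pb²⁺/Pb (E° = -0.14 V) is the anode, so E°cell = +0.90 V.
Balancing electrons gives n = 2 (lcm of 1 and 2).
ΔG° = −nFE° = −(2)(96485)(+0.90) = -173,673 J = -173.7 kJ.

-173.7 kJ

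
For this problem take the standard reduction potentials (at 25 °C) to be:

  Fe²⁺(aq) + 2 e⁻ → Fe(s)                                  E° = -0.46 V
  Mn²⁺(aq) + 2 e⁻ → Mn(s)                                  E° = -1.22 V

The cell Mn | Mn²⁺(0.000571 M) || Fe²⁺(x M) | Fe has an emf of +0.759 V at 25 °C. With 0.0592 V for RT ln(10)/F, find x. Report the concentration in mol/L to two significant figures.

0.00053 M

Fe²⁺/Fe is the cathode, Mn²⁺/Mn the anode: E°cell = +0.76 V, n = 2.
Overall reaction: Fe²⁺(aq) + Mn(s) → Fe(s) + Mn²⁺(aq); Q = [Mn²⁺]^1/[Fe²⁺]^1.
From E = E° − (0.0592/n) log Q: log Q = (E° − E)·n/0.0592 = (+0.76 − (+0.759))·2/0.0592 = 0.0338.
So 1·log[Fe²⁺] = 1·log(0.000571) − log Q = -3.2434 − (0.0338) = -3.2772; [Fe²⁺] = 10^(-3.2772) ≈ 0.00053 M.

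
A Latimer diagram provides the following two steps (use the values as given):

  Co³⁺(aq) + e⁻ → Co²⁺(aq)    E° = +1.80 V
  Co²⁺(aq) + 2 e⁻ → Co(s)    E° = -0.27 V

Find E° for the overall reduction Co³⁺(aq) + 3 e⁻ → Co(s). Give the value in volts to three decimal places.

+0.420 V

Standard free energies of sequential steps add: ΔG°₃ = ΔG°₁ + ΔG°₂, so n₃E°₃ = n₁E°₁ + n₂E°₂.
E°₃ = (1×+1.80 + 2×-0.27) / 3 = (+1.260) / 3 = +0.420 V.
Simply averaging or adding the two E° values would be wrong; the electron-weighted sum is required.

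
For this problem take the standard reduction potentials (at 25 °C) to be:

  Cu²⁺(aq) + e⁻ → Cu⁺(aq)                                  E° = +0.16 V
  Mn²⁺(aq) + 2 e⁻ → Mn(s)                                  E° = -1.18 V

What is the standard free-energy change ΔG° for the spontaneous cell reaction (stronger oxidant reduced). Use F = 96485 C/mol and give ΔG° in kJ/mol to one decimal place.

-258.6 kJ/mol

Cu²⁺/Cu⁺ (E° = +0.16 V) is the cathode; Mn²⁺/Mn (E° = -1.18 V) is the anode, so E°cell = +1.34 V.
Balancing electrons gives n = 2 (lcm of 1 and 2).
ΔG° = −nFE° = −(2)(96485)(+1.34) = -258,580 J = -258.6 kJ/mol.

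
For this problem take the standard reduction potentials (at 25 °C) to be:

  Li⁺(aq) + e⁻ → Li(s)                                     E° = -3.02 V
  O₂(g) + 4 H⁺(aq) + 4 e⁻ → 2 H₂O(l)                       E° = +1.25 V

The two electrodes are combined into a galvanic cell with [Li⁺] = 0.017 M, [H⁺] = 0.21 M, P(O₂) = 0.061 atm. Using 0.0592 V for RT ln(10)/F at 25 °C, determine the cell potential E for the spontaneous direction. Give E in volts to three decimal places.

O₂/H₂O is the cathode (higher E°), Li⁺/Li the anode: E°cell = +1.25 − (-3.02) = +4.27 V, n = 4.
Overall: O₂(g) + 4 H⁺(aq) + 4 Li(s) → 2 H₂O(l) + 4 Li⁺(aq)
Q = [Li⁺]^4 / (P(O₂)·[H⁺]^4); log Q = -3.152.
E = E° − (0.0592/n) log Q = +4.27 − (0.0592/4)(-3.152) = +4.317 V.

+4.317 V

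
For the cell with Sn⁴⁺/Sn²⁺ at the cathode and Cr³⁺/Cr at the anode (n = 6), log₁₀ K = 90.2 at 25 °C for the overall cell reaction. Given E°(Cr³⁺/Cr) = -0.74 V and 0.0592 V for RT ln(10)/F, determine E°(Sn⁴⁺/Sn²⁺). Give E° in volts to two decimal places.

+0.15 V

E°cell = (0.0592/n)·log K = (0.0592/6)(90.2) = +0.890 V.
Since Sn⁴⁺/Sn²⁺ is the cathode and Cr³⁺/Cr the anode, E°cell = E°(Sn⁴⁺/Sn²⁺) − E°(Cr³⁺/Cr).
So E°(Sn⁴⁺/Sn²⁺) = E°cell + E°(Cr³⁺/Cr) = +0.890 + (-0.74) = +0.15 V.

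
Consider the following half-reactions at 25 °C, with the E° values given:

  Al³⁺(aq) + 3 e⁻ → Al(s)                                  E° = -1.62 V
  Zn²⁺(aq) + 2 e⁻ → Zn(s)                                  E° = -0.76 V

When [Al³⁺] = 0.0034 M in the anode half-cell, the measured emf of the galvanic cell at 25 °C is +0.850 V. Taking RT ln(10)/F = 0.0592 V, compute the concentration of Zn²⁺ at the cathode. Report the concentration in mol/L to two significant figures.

0.010 M

Zn²⁺/Zn is the cathode, Al³⁺/Al the anode: E°cell = +0.86 V, n = 6.
Overall reaction: 3 Zn²⁺(aq) + 2 Al(s) → 3 Zn(s) + 2 Al³⁺(aq); Q = [Al³⁺]^2/[Zn²⁺]^3.
From E = E° − (0.0592/n) log Q: log Q = (E° − E)·n/0.0592 = (+0.86 − (+0.850))·6/0.0592 = 1.0135.
So 3·log[Zn²⁺] = 2·log(0.0034) − log Q = -4.9370 − (1.0135) = -5.9505; log[Zn²⁺] = -5.9505 / 3 = -1.9835; [Zn²⁺] = 10^(-1.9835) ≈ 0.010 M.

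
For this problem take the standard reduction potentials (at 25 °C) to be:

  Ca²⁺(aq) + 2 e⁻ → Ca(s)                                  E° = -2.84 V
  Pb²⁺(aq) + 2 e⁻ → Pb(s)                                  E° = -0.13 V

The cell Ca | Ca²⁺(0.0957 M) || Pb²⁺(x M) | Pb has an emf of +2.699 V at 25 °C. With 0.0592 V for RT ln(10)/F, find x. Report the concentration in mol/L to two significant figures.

0.041 M

Pb²⁺/Pb is the cathode, Ca²⁺/Ca the anode: E°cell = +2.71 V, n = 2.
Overall reaction: Pb²⁺(aq) + Ca(s) → Pb(s) + Ca²⁺(aq); Q = [Ca²⁺]^1/[Pb²⁺]^1.
From E = E° − (0.0592/n) log Q: log Q = (E° − E)·n/0.0592 = (+2.71 − (+2.699))·2/0.0592 = 0.3716.
So 1·log[Pb²⁺] = 1·log(0.0957) − log Q = -1.0191 − (0.3716) = -1.3907; [Pb²⁺] = 10^(-1.3907) ≈ 0.041 M.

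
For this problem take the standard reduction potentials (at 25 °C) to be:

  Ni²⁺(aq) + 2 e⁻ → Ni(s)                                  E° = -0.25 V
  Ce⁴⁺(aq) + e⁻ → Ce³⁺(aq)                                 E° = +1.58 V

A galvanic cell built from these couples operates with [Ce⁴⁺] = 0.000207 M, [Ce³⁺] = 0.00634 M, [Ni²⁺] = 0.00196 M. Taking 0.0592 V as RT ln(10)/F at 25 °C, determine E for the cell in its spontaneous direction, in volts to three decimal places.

Ce⁴⁺/Ce³⁺ is the cathode (higher E°), Ni²⁺/Ni the anode: E°cell = +1.58 − (-0.25) = +1.83 V, n = 2.
Overall: 2 Ce⁴⁺(aq) + Ni(s) → 2 Ce³⁺(aq) + Ni²⁺(aq)
Q = [Ce³⁺]^2·[Ni²⁺] / ([Ce⁴⁺]^2); log Q = 0.264.
E = E° − (0.0592/n) log Q = +1.83 − (0.0592/2)(0.264) = +1.822 V.

+1.822 V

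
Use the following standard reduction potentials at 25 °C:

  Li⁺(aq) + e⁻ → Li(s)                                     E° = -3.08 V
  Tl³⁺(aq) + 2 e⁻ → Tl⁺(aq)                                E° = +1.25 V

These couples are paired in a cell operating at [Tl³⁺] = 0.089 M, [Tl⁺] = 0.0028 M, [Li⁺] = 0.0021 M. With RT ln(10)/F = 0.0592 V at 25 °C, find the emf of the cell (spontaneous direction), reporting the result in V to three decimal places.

Tl³⁺/Tl⁺ is the cathode (higher E°), Li⁺/Li the anode: E°cell = +1.25 − (-3.08) = +4.33 V, n = 2.
Overall: Tl³⁺(aq) + 2 Li(s) → Tl⁺(aq) + 2 Li⁺(aq)
Q = [Tl⁺]·[Li⁺]^2 / ([Tl³⁺]); log Q = -6.858.
E = E° − (0.0592/n) log Q = +4.33 − (0.0592/2)(-6.858) = +4.533 V.

+4.533 V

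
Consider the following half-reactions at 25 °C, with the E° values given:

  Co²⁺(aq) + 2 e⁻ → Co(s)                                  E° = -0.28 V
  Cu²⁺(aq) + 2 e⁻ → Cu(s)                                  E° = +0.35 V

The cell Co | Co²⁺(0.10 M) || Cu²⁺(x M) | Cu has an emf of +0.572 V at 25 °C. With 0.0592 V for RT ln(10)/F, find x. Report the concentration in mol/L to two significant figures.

0.0011 M

Cu²⁺/Cu is the cathode, Co²⁺/Co the anode: E°cell = +0.63 V, n = 2.
Overall reaction: Cu²⁺(aq) + Co(s) → Cu(s) + Co²⁺(aq); Q = [Co²⁺]^1/[Cu²⁺]^1.
From E = E° − (0.0592/n) log Q: log Q = (E° − E)·n/0.0592 = (+0.63 − (+0.572))·2/0.0592 = 1.9595.
So 1·log[Cu²⁺] = 1·log(0.1) − log Q = -1.0000 − (1.9595) = -2.9595; [Cu²⁺] = 10^(-2.9595) ≈ 0.0011 M.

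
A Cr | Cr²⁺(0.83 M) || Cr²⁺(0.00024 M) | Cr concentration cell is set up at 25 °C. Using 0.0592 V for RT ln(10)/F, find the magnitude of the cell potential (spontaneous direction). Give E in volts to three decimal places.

For a concentration cell E°cell = 0. The 0.83 M side is the cathode (reduction is favoured where [Cr²⁺] is higher).
With n = 2, E = −(0.0592/2) log([Cr²⁺]ₐₙ/[Cr²⁺]꜀ₐₜ) = −(0.0592/2) log(0.00024/0.83) = −(0.0592/2)(-3.539) = +0.105 V.

+0.105 V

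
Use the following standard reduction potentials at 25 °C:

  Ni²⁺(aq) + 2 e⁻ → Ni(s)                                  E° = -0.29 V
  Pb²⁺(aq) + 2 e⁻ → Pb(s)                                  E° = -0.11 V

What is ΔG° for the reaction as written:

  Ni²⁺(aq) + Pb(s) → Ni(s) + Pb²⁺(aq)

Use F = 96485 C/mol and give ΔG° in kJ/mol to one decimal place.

+34.7 kJ/mol

As written, Ni²⁺/Ni is reduced (cathode) and Pb²⁺/Pb is oxidised (anode), so E°cell = (-0.29) − (-0.11) = -0.18 V.
Balancing electrons gives n = 2.
ΔG° = −nFE° = −(2)(96485)(-0.18) = 34,735 J = +34.7 kJ/mol.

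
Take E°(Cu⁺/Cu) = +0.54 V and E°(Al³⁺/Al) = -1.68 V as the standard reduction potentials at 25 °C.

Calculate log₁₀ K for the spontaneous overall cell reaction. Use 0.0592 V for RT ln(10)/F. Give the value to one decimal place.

Cathode: Cu⁺/Cu; anode: Al³⁺/Al. E°cell = +2.22 V, n = 3.
log K = nE°cell / 0.0592 = (3)(+2.22) / 0.0592 = 112.5.

112.5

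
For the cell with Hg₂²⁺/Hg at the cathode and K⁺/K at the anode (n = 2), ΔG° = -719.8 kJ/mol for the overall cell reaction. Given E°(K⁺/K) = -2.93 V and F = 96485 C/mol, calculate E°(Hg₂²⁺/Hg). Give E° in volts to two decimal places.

E°cell = −ΔG°/(nF) = −(-719.8×10³)/((2)(96485)) = +3.730 V.
Since Hg₂²⁺/Hg is the cathode and K⁺/K the anode, E°cell = E°(Hg₂²⁺/Hg) − E°(K⁺/K).
So E°(Hg₂²⁺/Hg) = E°cell + E°(K⁺/K) = +3.730 + (-2.93) = +0.80 V.

+0.80 V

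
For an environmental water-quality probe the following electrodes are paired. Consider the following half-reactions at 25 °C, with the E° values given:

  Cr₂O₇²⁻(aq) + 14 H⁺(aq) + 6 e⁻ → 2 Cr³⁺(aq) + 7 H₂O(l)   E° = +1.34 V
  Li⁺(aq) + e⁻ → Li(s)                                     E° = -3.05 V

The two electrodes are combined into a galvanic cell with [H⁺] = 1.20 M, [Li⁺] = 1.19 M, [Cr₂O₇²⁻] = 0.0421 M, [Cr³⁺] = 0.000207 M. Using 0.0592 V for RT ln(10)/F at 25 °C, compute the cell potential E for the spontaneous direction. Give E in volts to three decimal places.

Cr₂O₇²⁻/Cr³⁺ is the cathode (higher E°), Li⁺/Li the anode: E°cell = +1.34 − (-3.05) = +4.39 V, n = 6.
Overall: Cr₂O₇²⁻(aq) + 14 H⁺(aq) + 6 Li(s) → 2 Cr³⁺(aq) + 7 H₂O(l) + 6 Li⁺(aq)
Q = [Cr³⁺]^2·[Li⁺]^6 / ([Cr₂O₇²⁻]·[H⁺]^14); log Q = -6.648.
E = E° − (0.0592/n) log Q = +4.39 − (0.0592/6)(-6.648) = +4.456 V.

+4.456 V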